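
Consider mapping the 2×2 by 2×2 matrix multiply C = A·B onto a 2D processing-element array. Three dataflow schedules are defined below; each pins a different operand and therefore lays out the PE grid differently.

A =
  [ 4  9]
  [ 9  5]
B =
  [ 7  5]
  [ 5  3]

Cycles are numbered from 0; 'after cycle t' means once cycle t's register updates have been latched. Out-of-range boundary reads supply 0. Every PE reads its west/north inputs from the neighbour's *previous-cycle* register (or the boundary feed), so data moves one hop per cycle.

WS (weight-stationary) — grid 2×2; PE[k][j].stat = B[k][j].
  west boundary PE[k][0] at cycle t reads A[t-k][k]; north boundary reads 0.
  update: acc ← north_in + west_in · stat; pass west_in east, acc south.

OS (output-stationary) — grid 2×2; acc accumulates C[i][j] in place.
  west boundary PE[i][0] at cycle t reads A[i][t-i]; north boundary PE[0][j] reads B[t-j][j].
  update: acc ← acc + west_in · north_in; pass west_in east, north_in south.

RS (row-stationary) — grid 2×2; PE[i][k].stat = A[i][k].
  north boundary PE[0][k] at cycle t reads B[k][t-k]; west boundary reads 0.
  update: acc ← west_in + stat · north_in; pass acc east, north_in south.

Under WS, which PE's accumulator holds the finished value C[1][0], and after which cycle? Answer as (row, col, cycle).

Under WS, C[1][0] lands at PE[1][0]:
  cycle 0: PE[1][0] → acc 0, east 0, south 0
  cycle 1: PE[1][0] → acc 73, east 9, south 73
  cycle 2: PE[1][0] → acc 88, east 5, south 88

(row, col, cycle) = (1, 0, 2)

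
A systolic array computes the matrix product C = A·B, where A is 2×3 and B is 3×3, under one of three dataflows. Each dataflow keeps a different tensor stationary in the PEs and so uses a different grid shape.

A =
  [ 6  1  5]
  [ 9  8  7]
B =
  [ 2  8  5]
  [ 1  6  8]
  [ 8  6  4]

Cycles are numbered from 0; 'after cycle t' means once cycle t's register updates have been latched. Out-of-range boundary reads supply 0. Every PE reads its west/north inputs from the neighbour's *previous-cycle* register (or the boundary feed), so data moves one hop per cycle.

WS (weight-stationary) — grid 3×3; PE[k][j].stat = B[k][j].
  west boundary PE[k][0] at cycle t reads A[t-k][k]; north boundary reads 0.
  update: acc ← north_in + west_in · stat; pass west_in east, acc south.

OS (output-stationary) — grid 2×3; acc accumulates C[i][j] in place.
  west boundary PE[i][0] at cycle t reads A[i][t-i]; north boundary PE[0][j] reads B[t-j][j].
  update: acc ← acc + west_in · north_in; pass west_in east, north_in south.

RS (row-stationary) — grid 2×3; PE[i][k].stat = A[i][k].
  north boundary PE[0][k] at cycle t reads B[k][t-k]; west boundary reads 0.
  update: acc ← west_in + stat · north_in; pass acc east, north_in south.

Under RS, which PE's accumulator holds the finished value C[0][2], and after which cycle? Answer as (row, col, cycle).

(row, col, cycle) = (0, 2, 4)

RS — PE[0][2] is where C[0][2] collects:
  step 0 · PE0,2: acc=0; fwd→0 fwd↓0
  step 1 · PE0,2: acc=0; fwd→0 fwd↓0
  step 2 · PE0,2: acc=53; fwd→53 fwd↓8
  step 3 · PE0,2: acc=84; fwd→84 fwd↓6
  step 4 · PE0,2: acc=58; fwd→58 fwd↓4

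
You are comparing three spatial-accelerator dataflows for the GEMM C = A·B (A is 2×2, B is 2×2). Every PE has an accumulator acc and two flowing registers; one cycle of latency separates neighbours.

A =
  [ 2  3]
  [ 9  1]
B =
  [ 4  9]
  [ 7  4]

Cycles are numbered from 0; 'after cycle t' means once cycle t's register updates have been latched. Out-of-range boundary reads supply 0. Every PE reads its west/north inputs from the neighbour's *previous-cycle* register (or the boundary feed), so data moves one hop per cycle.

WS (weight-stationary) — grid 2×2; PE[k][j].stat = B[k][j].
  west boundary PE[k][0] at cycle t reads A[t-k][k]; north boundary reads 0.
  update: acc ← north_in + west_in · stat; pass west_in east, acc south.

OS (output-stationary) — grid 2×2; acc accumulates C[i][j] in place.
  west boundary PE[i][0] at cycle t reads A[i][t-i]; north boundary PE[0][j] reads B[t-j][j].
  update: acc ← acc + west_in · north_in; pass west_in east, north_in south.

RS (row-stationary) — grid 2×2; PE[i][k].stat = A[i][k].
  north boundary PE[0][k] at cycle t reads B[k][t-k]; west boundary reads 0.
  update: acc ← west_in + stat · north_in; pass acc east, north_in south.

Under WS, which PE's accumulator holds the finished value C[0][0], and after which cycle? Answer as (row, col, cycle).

WS — PE[1][0] is where C[0][0] collects:
  step 0 · PE1,0: acc=0; fwd→0 fwd↓0
  step 1 · PE1,0: acc=29; fwd→3 fwd↓29

(row, col, cycle) = (1, 0, 1)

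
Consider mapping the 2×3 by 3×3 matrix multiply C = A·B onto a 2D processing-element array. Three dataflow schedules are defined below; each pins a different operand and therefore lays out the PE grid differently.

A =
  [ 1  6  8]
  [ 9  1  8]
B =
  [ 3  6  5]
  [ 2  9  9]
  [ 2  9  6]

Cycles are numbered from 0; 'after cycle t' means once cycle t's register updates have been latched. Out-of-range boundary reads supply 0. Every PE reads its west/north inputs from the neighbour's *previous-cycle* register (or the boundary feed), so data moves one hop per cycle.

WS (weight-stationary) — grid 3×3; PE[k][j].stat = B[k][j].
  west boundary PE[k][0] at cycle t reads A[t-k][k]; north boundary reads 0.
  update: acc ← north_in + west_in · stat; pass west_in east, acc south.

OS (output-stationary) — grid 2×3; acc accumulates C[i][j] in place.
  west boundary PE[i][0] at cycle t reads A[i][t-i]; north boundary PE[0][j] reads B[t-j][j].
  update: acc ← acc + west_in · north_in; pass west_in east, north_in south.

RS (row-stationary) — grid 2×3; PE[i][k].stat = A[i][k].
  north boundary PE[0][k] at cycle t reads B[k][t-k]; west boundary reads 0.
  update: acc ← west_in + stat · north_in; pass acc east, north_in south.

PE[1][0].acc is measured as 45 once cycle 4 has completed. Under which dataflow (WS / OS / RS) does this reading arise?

dataflow = OS

— WS: 3×3; PE[1][0] trace:
  cycle 0: PE[1][0] → acc 0, east 0, south 0
  cycle 1: PE[1][0] → acc 15, east 6, south 15
  cycle 2: PE[1][0] → acc 29, east 1, south 29
  cycle 3: PE[1][0] → acc 0, east 0, south 0
  cycle 4: PE[1][0] → acc 0, east 0, south 0
— OS: 2×3; PE[1][0] trace:
  cycle 0: PE[1][0] → acc 0, east 0, south 0
  cycle 1: PE[1][0] → acc 27, east 9, south 3
  cycle 2: PE[1][0] → acc 29, east 1, south 2
  cycle 3: PE[1][0] → acc 45, east 8, south 2
  cycle 4: PE[1][0] → acc 45, east 0, south 0
— RS: 2×3; PE[1][0] trace:
  cycle 0: PE[1][0] → acc 0, east 0, south 0
  cycle 1: PE[1][0] → acc 27, east 27, south 3
  cycle 2: PE[1][0] → acc 54, east 54, south 6
  cycle 3: PE[1][0] → acc 45, east 45, south 5
  cycle 4: PE[1][0] → acc 0, east 0, south 0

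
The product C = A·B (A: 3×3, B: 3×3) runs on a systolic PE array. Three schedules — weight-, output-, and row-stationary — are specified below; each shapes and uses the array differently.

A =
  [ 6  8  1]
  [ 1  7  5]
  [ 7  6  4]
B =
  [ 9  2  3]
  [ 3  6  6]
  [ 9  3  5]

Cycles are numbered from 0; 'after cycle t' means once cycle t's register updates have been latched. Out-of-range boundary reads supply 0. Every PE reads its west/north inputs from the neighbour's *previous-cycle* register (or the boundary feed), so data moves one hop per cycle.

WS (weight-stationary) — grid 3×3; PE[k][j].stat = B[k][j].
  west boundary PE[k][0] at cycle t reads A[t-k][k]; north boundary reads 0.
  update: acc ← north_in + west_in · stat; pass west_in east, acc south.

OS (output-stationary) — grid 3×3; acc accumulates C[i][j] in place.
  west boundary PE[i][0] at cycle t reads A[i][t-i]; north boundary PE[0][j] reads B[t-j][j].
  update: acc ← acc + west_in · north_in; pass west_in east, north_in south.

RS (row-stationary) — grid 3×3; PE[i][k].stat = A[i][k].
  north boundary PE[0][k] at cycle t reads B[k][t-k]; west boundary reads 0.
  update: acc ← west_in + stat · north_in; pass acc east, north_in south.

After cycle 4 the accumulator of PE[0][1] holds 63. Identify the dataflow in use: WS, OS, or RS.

— WS: 3×3; PE[0][1] trace:
  0: (0,1).acc=0  regs=<0,0>
  1: (0,1).acc=12  regs=<6,12>
  2: (0,1).acc=2  regs=<1,2>
  3: (0,1).acc=14  regs=<7,14>
  4: (0,1).acc=0  regs=<0,0>
— OS: 3×3; PE[0][1] trace:
  0: (0,1).acc=0  regs=<0,0>
  1: (0,1).acc=12  regs=<6,2>
  2: (0,1).acc=60  regs=<8,6>
  3: (0,1).acc=63  regs=<1,3>
  4: (0,1).acc=63  regs=<0,0>
— RS: 3×3; PE[0][1] trace:
  0: (0,1).acc=0  regs=<0,0>
  1: (0,1).acc=78  regs=<78,3>
  2: (0,1).acc=60  regs=<60,6>
  3: (0,1).acc=66  regs=<66,6>
  4: (0,1).acc=0  regs=<0,0>

dataflow = OS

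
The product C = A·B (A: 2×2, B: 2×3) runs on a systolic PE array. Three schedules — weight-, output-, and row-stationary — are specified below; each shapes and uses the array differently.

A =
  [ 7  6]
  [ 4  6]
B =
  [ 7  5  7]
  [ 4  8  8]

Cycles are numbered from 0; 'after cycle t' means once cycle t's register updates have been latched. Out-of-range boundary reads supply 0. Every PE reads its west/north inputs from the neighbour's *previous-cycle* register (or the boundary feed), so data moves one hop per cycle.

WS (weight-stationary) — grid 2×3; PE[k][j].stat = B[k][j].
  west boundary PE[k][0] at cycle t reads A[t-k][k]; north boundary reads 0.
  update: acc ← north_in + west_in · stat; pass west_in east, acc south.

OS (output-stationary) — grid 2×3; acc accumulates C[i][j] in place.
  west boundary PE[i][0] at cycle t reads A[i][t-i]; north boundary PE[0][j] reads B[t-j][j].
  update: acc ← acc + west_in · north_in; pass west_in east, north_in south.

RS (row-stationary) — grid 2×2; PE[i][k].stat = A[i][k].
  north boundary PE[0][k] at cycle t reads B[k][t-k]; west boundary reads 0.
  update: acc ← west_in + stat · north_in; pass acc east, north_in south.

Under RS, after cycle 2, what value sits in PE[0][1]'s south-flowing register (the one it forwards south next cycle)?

Tracing RS — 2×2 array, target PE[0][1]:
  c0 r0c0: 49 / 49 / 7
  c0 r0c1: 0 / 0 / 0
  c1 r0c0: 35 / 35 / 5
  c1 r0c1: 73 / 73 / 4
  c2 r0c0: 49 / 49 / 7
  c2 r0c1: 83 / 83 / 8

register = 8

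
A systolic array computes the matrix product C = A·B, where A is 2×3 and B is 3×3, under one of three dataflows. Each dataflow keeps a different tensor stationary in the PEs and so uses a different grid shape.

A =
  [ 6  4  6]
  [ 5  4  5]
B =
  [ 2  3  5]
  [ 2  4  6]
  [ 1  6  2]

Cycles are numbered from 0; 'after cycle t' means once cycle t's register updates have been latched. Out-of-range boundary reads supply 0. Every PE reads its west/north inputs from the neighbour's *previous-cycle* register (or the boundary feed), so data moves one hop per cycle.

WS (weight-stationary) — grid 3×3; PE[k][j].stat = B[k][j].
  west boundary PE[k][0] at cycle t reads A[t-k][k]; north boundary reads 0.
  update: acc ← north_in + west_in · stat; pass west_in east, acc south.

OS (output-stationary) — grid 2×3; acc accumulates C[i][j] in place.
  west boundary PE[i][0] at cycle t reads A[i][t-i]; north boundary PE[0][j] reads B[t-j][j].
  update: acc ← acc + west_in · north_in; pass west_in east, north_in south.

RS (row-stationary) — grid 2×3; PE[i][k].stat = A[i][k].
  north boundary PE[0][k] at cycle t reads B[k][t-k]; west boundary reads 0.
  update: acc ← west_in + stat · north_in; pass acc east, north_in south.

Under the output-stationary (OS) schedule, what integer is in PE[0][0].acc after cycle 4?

PE[0][0].acc = 26

Tracing OS — 2×3 array, target PE[0][0]:
  c0 r0c0: 12 / 6 / 2
  c1 r0c0: 20 / 4 / 2
  c2 r0c0: 26 / 6 / 1
  c3 r0c0: 26 / 0 / 0
  c4 r0c0: 26 / 0 / 0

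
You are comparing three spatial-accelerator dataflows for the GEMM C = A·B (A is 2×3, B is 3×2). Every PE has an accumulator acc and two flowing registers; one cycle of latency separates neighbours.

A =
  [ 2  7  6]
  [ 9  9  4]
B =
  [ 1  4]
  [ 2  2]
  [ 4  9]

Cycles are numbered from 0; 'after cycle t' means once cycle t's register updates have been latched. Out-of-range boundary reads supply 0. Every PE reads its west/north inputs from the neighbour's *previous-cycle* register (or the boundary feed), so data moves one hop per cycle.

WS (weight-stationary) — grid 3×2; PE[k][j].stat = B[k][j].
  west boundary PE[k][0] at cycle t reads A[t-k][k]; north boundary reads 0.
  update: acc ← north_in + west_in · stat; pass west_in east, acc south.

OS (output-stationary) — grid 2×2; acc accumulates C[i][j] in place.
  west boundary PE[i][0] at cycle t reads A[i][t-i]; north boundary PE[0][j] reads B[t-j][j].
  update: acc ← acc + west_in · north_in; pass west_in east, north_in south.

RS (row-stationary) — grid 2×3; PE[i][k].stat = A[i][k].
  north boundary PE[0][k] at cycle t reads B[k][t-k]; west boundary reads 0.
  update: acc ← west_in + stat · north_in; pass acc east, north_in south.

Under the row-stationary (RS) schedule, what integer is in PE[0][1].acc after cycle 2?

Tracing RS — 2×3 array, target PE[0][1]:
  t=0 PE[0][0]: acc=2 h=2 v=1
  t=0 PE[0][1]: acc=0 h=0 v=0
  t=1 PE[0][0]: acc=8 h=8 v=4
  t=1 PE[0][1]: acc=16 h=16 v=2
  t=2 PE[0][0]: acc=0 h=0 v=0
  t=2 PE[0][1]: acc=22 h=22 v=2

PE[0][1].acc = 22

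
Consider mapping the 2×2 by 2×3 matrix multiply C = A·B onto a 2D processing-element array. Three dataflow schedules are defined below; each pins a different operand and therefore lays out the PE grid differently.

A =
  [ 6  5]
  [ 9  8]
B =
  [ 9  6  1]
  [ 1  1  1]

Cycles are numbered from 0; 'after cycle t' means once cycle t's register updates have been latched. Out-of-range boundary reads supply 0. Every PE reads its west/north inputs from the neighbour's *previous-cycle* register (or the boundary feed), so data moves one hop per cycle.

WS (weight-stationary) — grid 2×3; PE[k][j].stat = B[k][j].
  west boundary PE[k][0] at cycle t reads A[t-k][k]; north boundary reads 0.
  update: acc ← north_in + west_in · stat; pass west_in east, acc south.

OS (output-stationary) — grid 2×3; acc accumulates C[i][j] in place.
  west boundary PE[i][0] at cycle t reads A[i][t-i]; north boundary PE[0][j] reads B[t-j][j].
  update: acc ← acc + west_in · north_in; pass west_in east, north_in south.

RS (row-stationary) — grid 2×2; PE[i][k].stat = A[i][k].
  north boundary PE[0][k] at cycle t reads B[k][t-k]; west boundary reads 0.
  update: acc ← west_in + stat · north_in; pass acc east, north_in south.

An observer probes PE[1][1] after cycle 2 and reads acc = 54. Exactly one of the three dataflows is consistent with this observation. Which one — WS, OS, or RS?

dataflow = OS

WS (2×3 grid), PE[1][1]:
  step 0 · PE1,1: acc=0; fwd→0 fwd↓0
  step 1 · PE1,1: acc=0; fwd→0 fwd↓0
  step 2 · PE1,1: acc=41; fwd→5 fwd↓41
OS (2×3 grid), PE[1][1]:
  step 0 · PE1,1: acc=0; fwd→0 fwd↓0
  step 1 · PE1,1: acc=0; fwd→0 fwd↓0
  step 2 · PE1,1: acc=54; fwd→9 fwd↓6
RS (2×2 grid), PE[1][1]:
  step 0 · PE1,1: acc=0; fwd→0 fwd↓0
  step 1 · PE1,1: acc=0; fwd→0 fwd↓0
  step 2 · PE1,1: acc=89; fwd→89 fwd↓1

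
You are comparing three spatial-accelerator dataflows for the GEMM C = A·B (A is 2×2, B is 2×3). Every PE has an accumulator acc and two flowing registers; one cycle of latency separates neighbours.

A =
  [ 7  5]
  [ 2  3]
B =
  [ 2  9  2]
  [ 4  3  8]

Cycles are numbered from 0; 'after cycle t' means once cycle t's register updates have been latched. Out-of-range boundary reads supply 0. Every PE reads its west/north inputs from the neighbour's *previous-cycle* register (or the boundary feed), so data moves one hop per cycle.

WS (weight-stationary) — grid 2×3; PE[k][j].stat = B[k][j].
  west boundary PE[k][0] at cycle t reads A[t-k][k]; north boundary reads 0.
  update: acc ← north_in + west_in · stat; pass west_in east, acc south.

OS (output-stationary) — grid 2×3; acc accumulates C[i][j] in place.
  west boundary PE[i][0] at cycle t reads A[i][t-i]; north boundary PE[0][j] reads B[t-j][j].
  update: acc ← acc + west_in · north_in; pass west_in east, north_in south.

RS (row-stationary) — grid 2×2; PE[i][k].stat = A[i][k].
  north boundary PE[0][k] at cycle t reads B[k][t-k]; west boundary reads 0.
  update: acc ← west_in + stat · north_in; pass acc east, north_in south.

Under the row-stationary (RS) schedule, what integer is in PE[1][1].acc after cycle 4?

RS on a 2×2 grid — tracing PE[1][1] and its feeders:
  0: (0,1).acc=0  regs=<0,0>
  0: (1,0).acc=0  regs=<0,0>
  0: (1,1).acc=0  regs=<0,0>
  1: (0,1).acc=34  regs=<34,4>
  1: (1,0).acc=4  regs=<4,2>
  1: (1,1).acc=0  regs=<0,0>
  2: (0,1).acc=78  regs=<78,3>
  2: (1,0).acc=18  regs=<18,9>
  2: (1,1).acc=16  regs=<16,4>
  3: (0,1).acc=54  regs=<54,8>
  3: (1,0).acc=4  regs=<4,2>
  3: (1,1).acc=27  regs=<27,3>
  4: (0,1).acc=0  regs=<0,0>
  4: (1,0).acc=0  regs=<0,0>
  4: (1,1).acc=28  regs=<28,8>

PE[1][1].acc = 28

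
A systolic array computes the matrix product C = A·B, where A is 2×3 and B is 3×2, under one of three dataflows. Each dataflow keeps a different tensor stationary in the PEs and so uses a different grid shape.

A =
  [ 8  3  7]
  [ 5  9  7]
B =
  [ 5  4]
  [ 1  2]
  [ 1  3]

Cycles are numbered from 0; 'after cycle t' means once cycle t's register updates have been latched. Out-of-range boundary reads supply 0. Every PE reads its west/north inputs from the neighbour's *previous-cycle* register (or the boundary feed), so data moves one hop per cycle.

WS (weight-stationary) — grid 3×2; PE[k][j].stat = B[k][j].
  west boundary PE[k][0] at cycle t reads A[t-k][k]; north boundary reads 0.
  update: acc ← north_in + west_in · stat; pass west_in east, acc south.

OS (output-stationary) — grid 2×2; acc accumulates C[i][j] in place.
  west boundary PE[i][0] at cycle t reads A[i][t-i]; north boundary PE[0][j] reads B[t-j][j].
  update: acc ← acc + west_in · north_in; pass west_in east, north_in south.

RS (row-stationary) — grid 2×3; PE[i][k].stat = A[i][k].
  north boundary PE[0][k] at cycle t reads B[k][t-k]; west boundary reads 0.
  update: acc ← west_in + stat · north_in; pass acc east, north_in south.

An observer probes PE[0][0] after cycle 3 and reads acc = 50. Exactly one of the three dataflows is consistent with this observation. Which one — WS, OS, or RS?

Under WS (3×2), PE[0][0]:
  c0 r0c0: 40 / 8 / 40
  c1 r0c0: 25 / 5 / 25
  c2 r0c0: 0 / 0 / 0
  c3 r0c0: 0 / 0 / 0
Under OS (2×2), PE[0][0]:
  c0 r0c0: 40 / 8 / 5
  c1 r0c0: 43 / 3 / 1
  c2 r0c0: 50 / 7 / 1
  c3 r0c0: 50 / 0 / 0
Under RS (2×3), PE[0][0]:
  c0 r0c0: 40 / 40 / 5
  c1 r0c0: 32 / 32 / 4
  c2 r0c0: 0 / 0 / 0
  c3 r0c0: 0 / 0 / 0

dataflow = OS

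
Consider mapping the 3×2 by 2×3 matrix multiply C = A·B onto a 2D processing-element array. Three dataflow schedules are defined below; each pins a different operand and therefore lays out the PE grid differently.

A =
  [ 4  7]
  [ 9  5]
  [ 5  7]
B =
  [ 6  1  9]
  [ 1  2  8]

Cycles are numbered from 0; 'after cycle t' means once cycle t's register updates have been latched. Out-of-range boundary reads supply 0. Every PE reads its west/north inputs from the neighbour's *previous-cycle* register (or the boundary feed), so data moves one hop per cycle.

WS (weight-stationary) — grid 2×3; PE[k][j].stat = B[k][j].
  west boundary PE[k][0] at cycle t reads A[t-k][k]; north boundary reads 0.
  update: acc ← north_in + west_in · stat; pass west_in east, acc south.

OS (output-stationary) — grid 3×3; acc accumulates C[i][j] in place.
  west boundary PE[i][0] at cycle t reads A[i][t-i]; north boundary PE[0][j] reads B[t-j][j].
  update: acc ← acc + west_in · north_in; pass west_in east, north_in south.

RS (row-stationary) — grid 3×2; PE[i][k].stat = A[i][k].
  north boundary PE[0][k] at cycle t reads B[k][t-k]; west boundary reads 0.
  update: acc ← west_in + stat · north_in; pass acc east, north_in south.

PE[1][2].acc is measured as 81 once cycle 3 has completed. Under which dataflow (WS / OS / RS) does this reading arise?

Under WS (2×3), PE[1][2]:
  after 0 — PE[1][2] acc=0, pass-E 0, pass-S 0
  after 1 — PE[1][2] acc=0, pass-E 0, pass-S 0
  after 2 — PE[1][2] acc=0, pass-E 0, pass-S 0
  after 3 — PE[1][2] acc=92, pass-E 7, pass-S 92
Under OS (3×3), PE[1][2]:
  after 0 — PE[1][2] acc=0, pass-E 0, pass-S 0
  after 1 — PE[1][2] acc=0, pass-E 0, pass-S 0
  after 2 — PE[1][2] acc=0, pass-E 0, pass-S 0
  after 3 — PE[1][2] acc=81, pass-E 9, pass-S 9
RS (3×2): PE[1][2] does not exist.

dataflow = OS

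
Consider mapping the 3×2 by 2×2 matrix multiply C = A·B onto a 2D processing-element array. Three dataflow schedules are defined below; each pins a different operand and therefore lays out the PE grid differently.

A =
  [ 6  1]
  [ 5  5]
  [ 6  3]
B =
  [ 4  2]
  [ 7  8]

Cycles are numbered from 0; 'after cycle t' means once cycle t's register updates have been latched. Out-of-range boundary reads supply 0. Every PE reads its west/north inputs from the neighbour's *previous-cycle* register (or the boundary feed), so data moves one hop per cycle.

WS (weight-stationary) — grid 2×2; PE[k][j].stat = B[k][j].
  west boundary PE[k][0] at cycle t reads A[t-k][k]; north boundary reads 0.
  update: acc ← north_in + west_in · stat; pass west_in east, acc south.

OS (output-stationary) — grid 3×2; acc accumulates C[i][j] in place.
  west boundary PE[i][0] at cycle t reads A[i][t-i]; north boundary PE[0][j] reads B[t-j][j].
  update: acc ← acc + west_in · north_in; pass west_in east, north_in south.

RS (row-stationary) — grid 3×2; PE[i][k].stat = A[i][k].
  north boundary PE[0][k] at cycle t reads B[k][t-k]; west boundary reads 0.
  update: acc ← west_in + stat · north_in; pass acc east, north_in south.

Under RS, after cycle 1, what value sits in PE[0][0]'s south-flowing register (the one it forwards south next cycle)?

RS 3×2: PE[0][0] cycle-by-cycle (with neighbour feeds):
  c0 r0c0: 24 / 24 / 4
  c1 r0c0: 12 / 12 / 2

register = 2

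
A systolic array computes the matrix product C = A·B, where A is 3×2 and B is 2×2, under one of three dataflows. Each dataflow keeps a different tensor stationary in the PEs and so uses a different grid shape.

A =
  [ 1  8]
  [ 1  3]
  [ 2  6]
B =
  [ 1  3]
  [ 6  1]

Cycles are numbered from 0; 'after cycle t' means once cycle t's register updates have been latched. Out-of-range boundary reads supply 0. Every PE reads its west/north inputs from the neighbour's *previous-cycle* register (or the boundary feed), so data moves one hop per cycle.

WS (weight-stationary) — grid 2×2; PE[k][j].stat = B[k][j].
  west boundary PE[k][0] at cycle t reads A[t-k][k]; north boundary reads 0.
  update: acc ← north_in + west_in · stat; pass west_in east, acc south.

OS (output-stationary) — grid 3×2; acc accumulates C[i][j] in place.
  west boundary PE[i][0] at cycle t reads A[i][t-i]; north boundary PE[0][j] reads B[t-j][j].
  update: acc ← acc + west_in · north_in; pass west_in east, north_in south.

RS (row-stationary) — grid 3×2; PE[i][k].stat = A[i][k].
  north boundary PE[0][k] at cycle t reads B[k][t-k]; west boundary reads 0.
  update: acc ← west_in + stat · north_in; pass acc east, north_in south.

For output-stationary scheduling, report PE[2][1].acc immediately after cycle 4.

OS on a 3×2 grid — tracing PE[2][1] and its feeders:
  [0] (1,1) acc=0 (h:0 v:0)
  [0] (2,0) acc=0 (h:0 v:0)
  [0] (2,1) acc=0 (h:0 v:0)
  [1] (1,1) acc=0 (h:0 v:0)
  [1] (2,0) acc=0 (h:0 v:0)
  [1] (2,1) acc=0 (h:0 v:0)
  [2] (1,1) acc=3 (h:1 v:3)
  [2] (2,0) acc=2 (h:2 v:1)
  [2] (2,1) acc=0 (h:0 v:0)
  [3] (1,1) acc=6 (h:3 v:1)
  [3] (2,0) acc=38 (h:6 v:6)
  [3] (2,1) acc=6 (h:2 v:3)
  [4] (1,1) acc=6 (h:0 v:0)
  [4] (2,0) acc=38 (h:0 v:0)
  [4] (2,1) acc=12 (h:6 v:1)

PE[2][1].acc = 12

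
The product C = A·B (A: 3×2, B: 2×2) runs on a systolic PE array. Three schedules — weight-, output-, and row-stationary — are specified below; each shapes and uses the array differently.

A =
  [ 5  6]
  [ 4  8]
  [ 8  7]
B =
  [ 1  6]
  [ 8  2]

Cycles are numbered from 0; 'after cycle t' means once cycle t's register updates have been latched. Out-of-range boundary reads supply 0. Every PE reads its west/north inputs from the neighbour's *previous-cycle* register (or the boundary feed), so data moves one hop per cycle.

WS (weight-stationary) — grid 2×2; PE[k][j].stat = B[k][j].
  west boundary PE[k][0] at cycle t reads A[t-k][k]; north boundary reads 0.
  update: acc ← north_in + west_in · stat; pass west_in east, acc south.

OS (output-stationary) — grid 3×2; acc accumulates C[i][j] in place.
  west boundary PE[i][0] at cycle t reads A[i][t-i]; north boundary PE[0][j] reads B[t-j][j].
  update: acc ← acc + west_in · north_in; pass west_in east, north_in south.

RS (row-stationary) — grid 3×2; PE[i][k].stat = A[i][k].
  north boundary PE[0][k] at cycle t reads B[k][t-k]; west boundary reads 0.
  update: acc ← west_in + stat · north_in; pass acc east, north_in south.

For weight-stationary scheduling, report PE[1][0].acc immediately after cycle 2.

WS on a 2×2 grid — tracing PE[1][0] and its feeders:
  cycle 0: PE[0][0] → acc 5, east 5, south 5
  cycle 0: PE[1][0] → acc 0, east 0, south 0
  cycle 1: PE[0][0] → acc 4, east 4, south 4
  cycle 1: PE[1][0] → acc 53, east 6, south 53
  cycle 2: PE[0][0] → acc 8, east 8, south 8
  cycle 2: PE[1][0] → acc 68, east 8, south 68

PE[1][0].acc = 68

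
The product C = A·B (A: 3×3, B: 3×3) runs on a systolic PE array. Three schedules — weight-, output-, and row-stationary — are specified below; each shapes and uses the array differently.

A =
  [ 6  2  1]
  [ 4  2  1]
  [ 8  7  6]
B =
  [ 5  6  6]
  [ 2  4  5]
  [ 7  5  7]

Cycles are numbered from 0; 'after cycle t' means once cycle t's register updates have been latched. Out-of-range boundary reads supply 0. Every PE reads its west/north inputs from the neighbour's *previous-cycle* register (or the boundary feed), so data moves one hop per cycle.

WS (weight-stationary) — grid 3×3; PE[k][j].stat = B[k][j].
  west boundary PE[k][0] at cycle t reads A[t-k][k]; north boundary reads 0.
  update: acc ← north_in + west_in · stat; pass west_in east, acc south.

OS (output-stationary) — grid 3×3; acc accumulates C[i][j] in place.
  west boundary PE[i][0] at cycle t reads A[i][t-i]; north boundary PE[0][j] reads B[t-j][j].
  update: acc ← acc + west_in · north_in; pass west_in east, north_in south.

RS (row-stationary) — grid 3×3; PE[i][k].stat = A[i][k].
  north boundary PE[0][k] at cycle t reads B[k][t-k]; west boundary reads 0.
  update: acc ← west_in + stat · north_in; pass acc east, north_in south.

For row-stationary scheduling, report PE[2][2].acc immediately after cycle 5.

PE[2][2].acc = 106

RS 3×3: PE[2][2] cycle-by-cycle (with neighbour feeds):
  cycle 0: PE[1][2] → acc 0, east 0, south 0
  cycle 0: PE[2][1] → acc 0, east 0, south 0
  cycle 0: PE[2][2] → acc 0, east 0, south 0
  cycle 1: PE[1][2] → acc 0, east 0, south 0
  cycle 1: PE[2][1] → acc 0, east 0, south 0
  cycle 1: PE[2][2] → acc 0, east 0, south 0
  cycle 2: PE[1][2] → acc 0, east 0, south 0
  cycle 2: PE[2][1] → acc 0, east 0, south 0
  cycle 2: PE[2][2] → acc 0, east 0, south 0
  cycle 3: PE[1][2] → acc 31, east 31, south 7
  cycle 3: PE[2][1] → acc 54, east 54, south 2
  cycle 3: PE[2][2] → acc 0, east 0, south 0
  cycle 4: PE[1][2] → acc 37, east 37, south 5
  cycle 4: PE[2][1] → acc 76, east 76, south 4
  cycle 4: PE[2][2] → acc 96, east 96, south 7
  cycle 5: PE[1][2] → acc 41, east 41, south 7
  cycle 5: PE[2][1] → acc 83, east 83, south 5
  cycle 5: PE[2][2] → acc 106, east 106, south 5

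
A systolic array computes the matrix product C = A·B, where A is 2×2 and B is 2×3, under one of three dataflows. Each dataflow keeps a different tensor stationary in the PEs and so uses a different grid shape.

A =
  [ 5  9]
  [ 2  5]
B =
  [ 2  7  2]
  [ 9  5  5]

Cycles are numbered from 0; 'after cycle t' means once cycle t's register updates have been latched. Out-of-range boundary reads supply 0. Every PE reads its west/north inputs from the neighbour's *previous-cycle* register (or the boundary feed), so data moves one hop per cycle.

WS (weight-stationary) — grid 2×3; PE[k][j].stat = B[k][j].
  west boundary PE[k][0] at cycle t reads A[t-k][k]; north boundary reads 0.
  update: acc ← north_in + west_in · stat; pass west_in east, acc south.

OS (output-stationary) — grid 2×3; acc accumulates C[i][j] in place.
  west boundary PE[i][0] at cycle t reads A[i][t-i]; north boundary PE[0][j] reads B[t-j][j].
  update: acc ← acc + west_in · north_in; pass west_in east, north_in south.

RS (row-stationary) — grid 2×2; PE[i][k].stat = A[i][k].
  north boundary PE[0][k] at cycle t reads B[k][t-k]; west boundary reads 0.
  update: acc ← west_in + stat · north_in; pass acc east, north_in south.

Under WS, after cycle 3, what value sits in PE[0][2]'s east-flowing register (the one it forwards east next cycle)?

WS (2×3). Following PE[0][2] plus its west/north inputs:
  step 0 · PE0,1: acc=0; fwd→0 fwd↓0
  step 0 · PE0,2: acc=0; fwd→0 fwd↓0
  step 1 · PE0,1: acc=35; fwd→5 fwd↓35
  step 1 · PE0,2: acc=0; fwd→0 fwd↓0
  step 2 · PE0,1: acc=14; fwd→2 fwd↓14
  step 2 · PE0,2: acc=10; fwd→5 fwd↓10
  step 3 · PE0,1: acc=0; fwd→0 fwd↓0
  step 3 · PE0,2: acc=4; fwd→2 fwd↓4

register = 2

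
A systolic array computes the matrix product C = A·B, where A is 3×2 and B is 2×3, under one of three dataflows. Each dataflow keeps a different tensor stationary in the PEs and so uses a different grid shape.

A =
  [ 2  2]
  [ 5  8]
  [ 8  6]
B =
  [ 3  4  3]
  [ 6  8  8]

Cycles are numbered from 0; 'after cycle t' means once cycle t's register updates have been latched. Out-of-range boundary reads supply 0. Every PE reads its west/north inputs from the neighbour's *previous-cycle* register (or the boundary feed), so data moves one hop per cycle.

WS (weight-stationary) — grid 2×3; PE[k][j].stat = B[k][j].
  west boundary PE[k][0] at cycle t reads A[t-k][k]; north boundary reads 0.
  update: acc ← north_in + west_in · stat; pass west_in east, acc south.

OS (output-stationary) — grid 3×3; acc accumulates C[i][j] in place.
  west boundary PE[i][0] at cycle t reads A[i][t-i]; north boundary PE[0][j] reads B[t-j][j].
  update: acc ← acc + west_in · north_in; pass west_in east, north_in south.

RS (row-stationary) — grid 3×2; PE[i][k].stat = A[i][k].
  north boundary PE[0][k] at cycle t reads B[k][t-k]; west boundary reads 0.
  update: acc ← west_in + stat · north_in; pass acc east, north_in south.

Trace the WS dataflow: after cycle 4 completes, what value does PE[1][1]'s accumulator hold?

WS on a 2×3 grid — tracing PE[1][1] and its feeders:
  t=0 PE[0][1]: acc=0 h=0 v=0
  t=0 PE[1][0]: acc=0 h=0 v=0
  t=0 PE[1][1]: acc=0 h=0 v=0
  t=1 PE[0][1]: acc=8 h=2 v=8
  t=1 PE[1][0]: acc=18 h=2 v=18
  t=1 PE[1][1]: acc=0 h=0 v=0
  t=2 PE[0][1]: acc=20 h=5 v=20
  t=2 PE[1][0]: acc=63 h=8 v=63
  t=2 PE[1][1]: acc=24 h=2 v=24
  t=3 PE[0][1]: acc=32 h=8 v=32
  t=3 PE[1][0]: acc=60 h=6 v=60
  t=3 PE[1][1]: acc=84 h=8 v=84
  t=4 PE[0][1]: acc=0 h=0 v=0
  t=4 PE[1][0]: acc=0 h=0 v=0
  t=4 PE[1][1]: acc=80 h=6 v=80

PE[1][1].acc = 80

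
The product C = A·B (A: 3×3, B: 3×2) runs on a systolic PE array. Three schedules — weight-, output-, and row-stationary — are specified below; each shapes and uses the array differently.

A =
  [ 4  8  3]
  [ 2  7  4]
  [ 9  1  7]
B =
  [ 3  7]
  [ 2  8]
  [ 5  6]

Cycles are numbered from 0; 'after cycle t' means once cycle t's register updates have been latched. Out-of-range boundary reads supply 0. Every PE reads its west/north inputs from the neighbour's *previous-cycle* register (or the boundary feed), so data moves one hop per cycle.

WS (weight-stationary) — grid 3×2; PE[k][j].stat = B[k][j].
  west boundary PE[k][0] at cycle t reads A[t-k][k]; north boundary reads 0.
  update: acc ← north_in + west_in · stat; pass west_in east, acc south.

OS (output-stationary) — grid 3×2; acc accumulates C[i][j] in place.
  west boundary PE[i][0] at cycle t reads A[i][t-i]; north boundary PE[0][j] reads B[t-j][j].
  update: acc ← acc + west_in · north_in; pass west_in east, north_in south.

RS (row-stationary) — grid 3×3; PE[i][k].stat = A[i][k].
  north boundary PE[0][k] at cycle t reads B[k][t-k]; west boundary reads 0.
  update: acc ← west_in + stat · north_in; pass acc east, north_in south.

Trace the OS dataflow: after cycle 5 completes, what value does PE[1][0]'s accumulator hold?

OS (3×2). Following PE[1][0] plus its west/north inputs:
  0: (0,0).acc=12  regs=<4,3>
  0: (1,0).acc=0  regs=<0,0>
  1: (0,0).acc=28  regs=<8,2>
  1: (1,0).acc=6  regs=<2,3>
  2: (0,0).acc=43  regs=<3,5>
  2: (1,0).acc=20  regs=<7,2>
  3: (0,0).acc=43  regs=<0,0>
  3: (1,0).acc=40  regs=<4,5>
  4: (0,0).acc=43  regs=<0,0>
  4: (1,0).acc=40  regs=<0,0>
  5: (0,0).acc=43  regs=<0,0>
  5: (1,0).acc=40  regs=<0,0>

PE[1][0].acc = 40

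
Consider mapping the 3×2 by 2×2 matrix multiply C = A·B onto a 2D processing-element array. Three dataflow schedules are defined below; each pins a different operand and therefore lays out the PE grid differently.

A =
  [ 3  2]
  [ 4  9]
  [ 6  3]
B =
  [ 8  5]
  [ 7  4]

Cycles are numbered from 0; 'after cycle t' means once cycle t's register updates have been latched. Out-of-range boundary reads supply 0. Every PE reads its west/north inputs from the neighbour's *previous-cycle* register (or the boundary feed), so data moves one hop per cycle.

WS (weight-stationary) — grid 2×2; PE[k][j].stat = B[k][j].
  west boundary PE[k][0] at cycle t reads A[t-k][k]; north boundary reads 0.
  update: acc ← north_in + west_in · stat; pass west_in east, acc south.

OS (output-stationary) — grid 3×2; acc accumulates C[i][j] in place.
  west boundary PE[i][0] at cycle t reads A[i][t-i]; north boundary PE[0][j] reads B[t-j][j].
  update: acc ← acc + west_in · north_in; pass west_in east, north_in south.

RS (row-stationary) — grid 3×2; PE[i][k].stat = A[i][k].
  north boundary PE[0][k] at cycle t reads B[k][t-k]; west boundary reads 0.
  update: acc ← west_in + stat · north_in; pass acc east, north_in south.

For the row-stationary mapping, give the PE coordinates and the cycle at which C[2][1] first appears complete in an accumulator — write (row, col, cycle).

RS: C[2][1] accumulates in PE[2][1]:
  step 0 · PE2,1: acc=0; fwd→0 fwd↓0
  step 1 · PE2,1: acc=0; fwd→0 fwd↓0
  step 2 · PE2,1: acc=0; fwd→0 fwd↓0
  step 3 · PE2,1: acc=69; fwd→69 fwd↓7
  step 4 · PE2,1: acc=42; fwd→42 fwd↓4

(row, col, cycle) = (2, 1, 4)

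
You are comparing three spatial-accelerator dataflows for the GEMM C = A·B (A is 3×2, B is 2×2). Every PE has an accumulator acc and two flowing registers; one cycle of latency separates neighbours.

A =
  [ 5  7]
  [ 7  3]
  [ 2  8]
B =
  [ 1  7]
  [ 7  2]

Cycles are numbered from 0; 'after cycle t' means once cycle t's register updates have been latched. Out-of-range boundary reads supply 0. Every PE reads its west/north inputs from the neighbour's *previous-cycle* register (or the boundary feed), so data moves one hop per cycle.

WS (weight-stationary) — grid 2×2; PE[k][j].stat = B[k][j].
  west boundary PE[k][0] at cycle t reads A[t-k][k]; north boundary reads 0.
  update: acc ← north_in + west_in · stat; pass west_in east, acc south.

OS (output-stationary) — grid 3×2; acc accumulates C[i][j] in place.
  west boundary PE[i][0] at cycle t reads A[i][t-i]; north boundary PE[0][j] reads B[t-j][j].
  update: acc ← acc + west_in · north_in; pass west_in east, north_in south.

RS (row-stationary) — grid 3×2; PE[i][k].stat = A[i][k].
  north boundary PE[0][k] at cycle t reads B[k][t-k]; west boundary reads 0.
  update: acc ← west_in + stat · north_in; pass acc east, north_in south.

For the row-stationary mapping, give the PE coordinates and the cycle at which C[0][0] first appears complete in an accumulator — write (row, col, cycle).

(row, col, cycle) = (0, 1, 1)

RS: C[0][0] accumulates in PE[0][1]:
  @0  [0,1]  acc 0  |  →0  ↓0
  @1  [0,1]  acc 54  |  →54  ↓7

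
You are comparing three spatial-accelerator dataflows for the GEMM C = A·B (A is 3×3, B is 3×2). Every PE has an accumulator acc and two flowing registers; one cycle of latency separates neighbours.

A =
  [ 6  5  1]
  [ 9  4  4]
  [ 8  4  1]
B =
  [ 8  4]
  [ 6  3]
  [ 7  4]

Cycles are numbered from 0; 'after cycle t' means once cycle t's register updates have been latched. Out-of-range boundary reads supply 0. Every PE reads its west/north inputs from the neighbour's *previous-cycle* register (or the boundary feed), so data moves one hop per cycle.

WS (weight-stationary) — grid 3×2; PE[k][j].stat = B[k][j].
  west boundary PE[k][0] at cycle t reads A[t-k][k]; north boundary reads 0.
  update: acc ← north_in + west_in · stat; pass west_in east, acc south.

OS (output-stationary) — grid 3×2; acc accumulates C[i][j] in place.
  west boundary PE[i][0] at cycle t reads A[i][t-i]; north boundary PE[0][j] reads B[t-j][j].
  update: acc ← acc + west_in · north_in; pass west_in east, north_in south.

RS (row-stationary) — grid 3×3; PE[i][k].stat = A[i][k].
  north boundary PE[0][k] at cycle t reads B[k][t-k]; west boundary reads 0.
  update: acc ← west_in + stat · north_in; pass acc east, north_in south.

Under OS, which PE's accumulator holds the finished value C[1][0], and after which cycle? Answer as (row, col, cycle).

(row, col, cycle) = (1, 0, 3)

Under OS, C[1][0] lands at PE[1][0]:
  [0] (1,0) acc=0 (h:0 v:0)
  [1] (1,0) acc=72 (h:9 v:8)
  [2] (1,0) acc=96 (h:4 v:6)
  [3] (1,0) acc=124 (h:4 v:7)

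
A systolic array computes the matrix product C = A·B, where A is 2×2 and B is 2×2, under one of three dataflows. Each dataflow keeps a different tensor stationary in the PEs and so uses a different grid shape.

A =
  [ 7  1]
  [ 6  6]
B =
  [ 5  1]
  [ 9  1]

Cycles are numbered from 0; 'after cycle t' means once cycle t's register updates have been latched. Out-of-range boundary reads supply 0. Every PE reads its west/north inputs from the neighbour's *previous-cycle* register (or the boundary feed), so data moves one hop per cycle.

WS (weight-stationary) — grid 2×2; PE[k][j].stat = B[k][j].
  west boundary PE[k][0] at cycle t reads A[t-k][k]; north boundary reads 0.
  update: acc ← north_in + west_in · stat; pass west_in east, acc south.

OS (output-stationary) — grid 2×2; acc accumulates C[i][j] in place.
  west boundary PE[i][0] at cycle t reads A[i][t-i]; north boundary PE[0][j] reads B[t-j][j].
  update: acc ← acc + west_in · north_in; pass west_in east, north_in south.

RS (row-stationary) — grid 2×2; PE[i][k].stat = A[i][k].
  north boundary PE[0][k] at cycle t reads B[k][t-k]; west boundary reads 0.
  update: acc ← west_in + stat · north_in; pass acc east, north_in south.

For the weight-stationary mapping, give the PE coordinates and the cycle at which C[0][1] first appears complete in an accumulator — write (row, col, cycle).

Under WS, C[0][1] lands at PE[1][1]:
  [0] (1,1) acc=0 (h:0 v:0)
  [1] (1,1) acc=0 (h:0 v:0)
  [2] (1,1) acc=8 (h:1 v:8)

(row, col, cycle) = (1, 1, 2)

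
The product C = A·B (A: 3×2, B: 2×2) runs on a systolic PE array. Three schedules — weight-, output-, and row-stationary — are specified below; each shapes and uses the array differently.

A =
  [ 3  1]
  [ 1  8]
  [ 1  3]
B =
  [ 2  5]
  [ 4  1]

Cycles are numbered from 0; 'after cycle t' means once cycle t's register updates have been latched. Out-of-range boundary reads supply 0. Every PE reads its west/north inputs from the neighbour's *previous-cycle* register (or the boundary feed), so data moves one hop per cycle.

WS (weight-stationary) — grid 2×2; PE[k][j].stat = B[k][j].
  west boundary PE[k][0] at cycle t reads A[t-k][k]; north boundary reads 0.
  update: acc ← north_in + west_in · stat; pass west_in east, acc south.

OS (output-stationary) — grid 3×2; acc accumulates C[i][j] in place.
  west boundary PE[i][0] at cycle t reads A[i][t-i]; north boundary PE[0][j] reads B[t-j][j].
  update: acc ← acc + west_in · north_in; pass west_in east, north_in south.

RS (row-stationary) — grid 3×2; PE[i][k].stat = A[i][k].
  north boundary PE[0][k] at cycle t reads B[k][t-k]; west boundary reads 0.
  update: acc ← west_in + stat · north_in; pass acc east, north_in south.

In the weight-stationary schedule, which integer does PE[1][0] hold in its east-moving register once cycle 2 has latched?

register = 8

WS on a 2×2 grid — tracing PE[1][0] and its feeders:
  c0 r0c0: 6 / 3 / 6
  c0 r1c0: 0 / 0 / 0
  c1 r0c0: 2 / 1 / 2
  c1 r1c0: 10 / 1 / 10
  c2 r0c0: 2 / 1 / 2
  c2 r1c0: 34 / 8 / 34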